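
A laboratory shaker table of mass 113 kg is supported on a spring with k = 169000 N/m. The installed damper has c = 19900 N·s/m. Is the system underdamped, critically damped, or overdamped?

c_c = 2√(k·m) = 8740 N·s/m; ζ = c/c_c = 19900/8740 = 2.28.
Since ζ > 1 the system is overdamped.

overdamped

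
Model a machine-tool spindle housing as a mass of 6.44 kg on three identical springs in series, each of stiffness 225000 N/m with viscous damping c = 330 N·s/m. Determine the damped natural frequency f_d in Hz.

16.7 Hz

Series springs: 1/k_eq = 3/225000, so k_eq = 225000/3 = 75000 N/m.
ω_n = √(k_eq/m) = √(75000/6.44) = 107.9 rad/s.
Critical damping c_c = 2√(k_eq·m) = 2√(75000 × 6.44) = 1390 N·s/m, so ζ = c/c_c = 330/1390 = 0.2374.
ω_d = ω_n√(1 − ζ²) = 107.9 × √(1 − 0.0564) = 104.8 rad/s.
f_d = ω_d/(2π) = 16.68 Hz.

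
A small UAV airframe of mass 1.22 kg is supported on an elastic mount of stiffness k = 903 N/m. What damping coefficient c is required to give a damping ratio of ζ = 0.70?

46.5 N·s/m

c_c = 2√(k·m) = 2√(903.0 × 1.22) = 66.38 N·s/m.
c = ζ·c_c = 0.70 × 66.38 = 46.47 N·s/m.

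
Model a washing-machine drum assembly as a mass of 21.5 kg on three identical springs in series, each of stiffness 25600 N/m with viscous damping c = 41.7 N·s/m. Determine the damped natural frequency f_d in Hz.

Series springs: 1/k_eq = 3/25600, so k_eq = 25600/3 = 8533 N/m.
ω_n = √(k_eq/m) = √(8533/21.5) = 19.92 rad/s.
Critical damping c_c = 2√(k_eq·m) = 2√(8533 × 21.5) = 856.7 N·s/m, so ζ = c/c_c = 41.7/856.7 = 0.04868.
ω_d = ω_n√(1 − ζ²) = 19.92 × √(1 − 0.00237) = 19.90 rad/s.
f_d = ω_d/(2π) = 3.167 Hz.

3.17 Hz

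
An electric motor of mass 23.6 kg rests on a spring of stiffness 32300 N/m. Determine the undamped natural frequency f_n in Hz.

5.89 Hz

ω_n = √(k/m) = √(32300/23.6) = √1369 = 37.00 rad/s.
f_n = ω_n/(2π) = 37.00/6.283 = 5.888 Hz.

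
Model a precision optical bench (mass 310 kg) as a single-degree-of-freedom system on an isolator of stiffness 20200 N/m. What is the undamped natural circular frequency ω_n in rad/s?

8.07 rad/s

ω_n = √(k/m) = √(20200/310) = √65.16 = 8.072 rad/s.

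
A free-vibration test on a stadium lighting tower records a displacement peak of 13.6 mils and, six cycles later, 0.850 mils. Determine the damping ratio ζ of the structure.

Logarithmic decrement δ = (1/n)·ln(x₀/x_n) = (1/6)·ln(13.6/0.850) = (1/6)·ln(16.00) = 0.4621.
ζ = δ/√(4π² + δ²) = 0.4621/√(39.48 + 0.214) = 0.4621/6.300 = 0.07335.

0.0733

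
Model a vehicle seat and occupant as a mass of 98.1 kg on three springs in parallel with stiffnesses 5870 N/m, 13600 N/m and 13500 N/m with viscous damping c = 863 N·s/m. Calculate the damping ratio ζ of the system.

0.240

Parallel springs add: k_eq = 5870 + 13600 + 13500 = 32970 N/m.
ω_n = √(k_eq/m) = √(32970/98.1) = 18.33 rad/s.
Critical damping c_c = 2√(k_eq·m) = 2√(32970 × 98.1) = 3597 N·s/m, so ζ = c/c_c = 863/3597 = 0.2399.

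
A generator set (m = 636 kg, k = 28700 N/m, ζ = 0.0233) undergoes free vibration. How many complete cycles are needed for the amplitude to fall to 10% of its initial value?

Logarithmic decrement δ = 2πζ/√(1 − ζ²) = 2π × 0.02330/√(1 − 0.000543) = 0.1464.
x_n/x₀ = e^(−nδ) ≤ 0.1; take ln: n ≥ ln(1/0.1)/δ = 2.303/0.1464 = 15.72.
So 16 complete cycles are required.

16 cycles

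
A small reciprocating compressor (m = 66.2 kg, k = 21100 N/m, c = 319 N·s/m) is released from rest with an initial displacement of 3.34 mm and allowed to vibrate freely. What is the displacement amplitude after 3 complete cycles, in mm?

ζ = c/(2√(km)) = 319/(2√(21100 × 66.2)) = 319/2364 = 0.1350.
Logarithmic decrement δ = 2πζ/√(1 − ζ²) = 2π × 0.1350/√(1 − 0.0182) = 0.8558.
After n cycles, x_n/x₀ = e^(−nδ), so x_3 = 3.34 × e^(−3 × 0.8558) = 3.34 × 0.07674 = 0.2563 mm.

0.256 mm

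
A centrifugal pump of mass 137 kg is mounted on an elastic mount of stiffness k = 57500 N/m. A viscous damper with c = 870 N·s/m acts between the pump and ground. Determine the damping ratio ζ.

0.155

ω_n = √(k/m) = √(57500/137) = 20.49 rad/s.
Critical damping c_c = 2√(k·m) = 2√(57500 × 137) = 5613 N·s/m, so ζ = c/c_c = 870/5613 = 0.1550.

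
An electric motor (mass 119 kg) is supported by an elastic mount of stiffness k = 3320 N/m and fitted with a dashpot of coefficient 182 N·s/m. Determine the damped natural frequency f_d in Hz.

ω_n = √(k/m) = √(3320/119) = 5.282 rad/s.
Critical damping c_c = 2√(k·m) = 2√(3320 × 119) = 1257 N·s/m, so ζ = c/c_c = 182/1257 = 0.1448.
ω_d = ω_n√(1 − ζ²) = 5.282 × √(1 − 0.0210) = 5.226 rad/s.
f_d = ω_d/(2π) = 0.8318 Hz.

0.832 Hz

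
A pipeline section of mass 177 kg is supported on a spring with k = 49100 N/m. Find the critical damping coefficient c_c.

5900 N·s/m

c_c = 2√(k·m) = 2√(49100 × 177) = 2 × 2948 = 5896 N·s/m.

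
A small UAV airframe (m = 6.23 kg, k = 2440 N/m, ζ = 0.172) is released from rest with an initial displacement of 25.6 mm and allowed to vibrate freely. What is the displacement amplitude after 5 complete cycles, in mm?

Logarithmic decrement δ = 2πζ/√(1 − ζ²) = 2π × 0.1720/√(1 − 0.0296) = 1.097.
After n cycles, x_n/x₀ = e^(−nδ), so x_5 = 25.6 × e^(−5 × 1.097) = 25.6 × 0.004147 = 0.1062 mm.

0.106 mm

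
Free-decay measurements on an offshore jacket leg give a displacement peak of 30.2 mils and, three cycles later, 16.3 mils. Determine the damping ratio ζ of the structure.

0.0327

Logarithmic decrement δ = (1/n)·ln(x₀/x_n) = (1/3)·ln(30.2/16.3) = (1/3)·ln(1.853) = 0.2056.
ζ = δ/√(4π² + δ²) = 0.2056/√(39.48 + 0.0423) = 0.2056/6.287 = 0.03270.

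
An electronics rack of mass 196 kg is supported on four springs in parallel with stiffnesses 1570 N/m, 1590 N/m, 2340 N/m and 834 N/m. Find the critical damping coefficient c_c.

Parallel springs add: k_eq = 1570 + 1590 + 2340 + 834 = 6334 N/m.
c_c = 2√(k_eq·m) = 2√(6334 × 196) = 2 × 1114 = 2228 N·s/m.

2230 N·s/m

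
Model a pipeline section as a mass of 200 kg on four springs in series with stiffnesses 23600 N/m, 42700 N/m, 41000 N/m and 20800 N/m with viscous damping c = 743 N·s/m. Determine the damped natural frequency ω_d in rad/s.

5.72 rad/s

Series springs: 1/k_eq = 1/23600 + 1/42700 + 1/41000 + 1/20800 = 0.0001383, so k_eq = 7233 N/m.
ω_n = √(k_eq/m) = √(7233/200) = 6.014 rad/s.
Critical damping c_c = 2√(k_eq·m) = 2√(7233 × 200) = 2405 N·s/m, so ζ = c/c_c = 743/2405 = 0.3089.
ω_d = ω_n√(1 − ζ²) = 6.014 × √(1 − 0.0954) = 5.720 rad/s.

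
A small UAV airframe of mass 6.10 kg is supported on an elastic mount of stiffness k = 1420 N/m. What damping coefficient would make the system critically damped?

c_c = 2√(k·m) = 2√(1420 × 6.10) = 2 × 93.07 = 186.1 N·s/m.

186 N·s/m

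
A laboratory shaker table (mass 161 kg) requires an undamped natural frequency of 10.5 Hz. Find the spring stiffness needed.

ω_n = 2πf_n = 2π × 10.5 = 65.97 rad/s.
k = m·ω_n² = 161 × 65.97² = 161 × 4352 = 700800 N/m.

701000 N/m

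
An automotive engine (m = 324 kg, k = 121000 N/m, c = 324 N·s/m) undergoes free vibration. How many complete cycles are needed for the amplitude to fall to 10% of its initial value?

ζ = c/(2√(km)) = 324/(2√(121000 × 324)) = 324/12520 = 0.02587.
Logarithmic decrement δ = 2πζ/√(1 − ζ²) = 2π × 0.02587/√(1 − 0.000669) = 0.1626.
x_n/x₀ = e^(−nδ) ≤ 0.1; take ln: n ≥ ln(1/0.1)/δ = 2.303/0.1626 = 14.16.
So 15 complete cycles are required.

15 cycles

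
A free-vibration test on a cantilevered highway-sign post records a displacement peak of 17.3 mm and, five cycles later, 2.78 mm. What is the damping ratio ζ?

Logarithmic decrement δ = (1/n)·ln(x₀/x_n) = (1/5)·ln(17.3/2.78) = (1/5)·ln(6.223) = 0.3657.
ζ = δ/√(4π² + δ²) = 0.3657/√(39.48 + 0.134) = 0.3657/6.294 = 0.05810.

0.0581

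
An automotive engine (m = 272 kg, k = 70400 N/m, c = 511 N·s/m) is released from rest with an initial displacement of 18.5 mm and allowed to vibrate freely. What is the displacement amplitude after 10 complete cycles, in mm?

0.469 mm

ζ = c/(2√(km)) = 511/(2√(70400 × 272)) = 511/8752 = 0.05839.
Logarithmic decrement δ = 2πζ/√(1 − ζ²) = 2π × 0.05839/√(1 − 0.00341) = 0.3675.
After n cycles, x_n/x₀ = e^(−nδ), so x_10 = 18.5 × e^(−10 × 0.3675) = 18.5 × 0.02535 = 0.4690 mm.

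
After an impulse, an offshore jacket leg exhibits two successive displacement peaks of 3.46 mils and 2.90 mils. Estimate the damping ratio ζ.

Logarithmic decrement δ = (1/n)·ln(x₀/x_n) = (1/1)·ln(3.46/2.90) = (1/1)·ln(1.193) = 0.1766.
ζ = δ/√(4π² + δ²) = 0.1766/√(39.48 + 0.0312) = 0.1766/6.286 = 0.02809.

0.0281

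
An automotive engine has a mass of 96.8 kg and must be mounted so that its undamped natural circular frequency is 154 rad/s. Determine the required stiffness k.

2300000 N/m

k = m·ω_n² = 96.8 × 154.0² = 96.8 × 23720 = 2296000 N/m.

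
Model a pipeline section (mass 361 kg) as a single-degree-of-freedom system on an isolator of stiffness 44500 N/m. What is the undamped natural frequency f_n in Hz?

ω_n = √(k/m) = √(44500/361) = √123.3 = 11.10 rad/s.
f_n = ω_n/(2π) = 11.10/6.283 = 1.767 Hz.

1.77 Hz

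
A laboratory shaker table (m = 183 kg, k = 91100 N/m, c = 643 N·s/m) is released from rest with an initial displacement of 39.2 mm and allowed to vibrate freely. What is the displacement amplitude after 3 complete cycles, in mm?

ζ = c/(2√(km)) = 643/(2√(91100 × 183)) = 643/8166 = 0.07874.
Logarithmic decrement δ = 2πζ/√(1 − ζ²) = 2π × 0.07874/√(1 − 0.00620) = 0.4963.
After n cycles, x_n/x₀ = e^(−nδ), so x_3 = 39.2 × e^(−3 × 0.4963) = 39.2 × 0.2256 = 8.845 mm.

8.84 mm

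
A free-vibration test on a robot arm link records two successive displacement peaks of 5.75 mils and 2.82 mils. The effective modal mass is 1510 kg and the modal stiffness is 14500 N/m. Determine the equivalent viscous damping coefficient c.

1050 N·s/m

Logarithmic decrement δ = (1/n)·ln(x₀/x_n) = (1/1)·ln(5.75/2.82) = (1/1)·ln(2.039) = 0.7125.
ζ = δ/√(4π² + δ²) = 0.7125/√(39.48 + 0.508) = 0.7125/6.323 = 0.1127.
c = ζ · 2√(km) = 0.1127 × 2√(14500 × 1510) = 0.1127 × 9358 = 1054 N·s/m.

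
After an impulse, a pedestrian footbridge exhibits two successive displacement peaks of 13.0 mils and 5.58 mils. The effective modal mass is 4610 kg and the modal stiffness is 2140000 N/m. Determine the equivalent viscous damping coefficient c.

26500 N·s/m

Logarithmic decrement δ = (1/n)·ln(x₀/x_n) = (1/1)·ln(13.0/5.58) = (1/1)·ln(2.330) = 0.8458.
ζ = δ/√(4π² + δ²) = 0.8458/√(39.48 + 0.715) = 0.8458/6.340 = 0.1334.
c = ζ · 2√(km) = 0.1334 × 2√(2140000 × 4610) = 0.1334 × 198600 = 26500 N·s/m.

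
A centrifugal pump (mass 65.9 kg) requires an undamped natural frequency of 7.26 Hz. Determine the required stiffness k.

ω_n = 2πf_n = 2π × 7.26 = 45.62 rad/s.
k = m·ω_n² = 65.9 × 45.62² = 65.9 × 2081 = 137100 N/m.

137000 N/m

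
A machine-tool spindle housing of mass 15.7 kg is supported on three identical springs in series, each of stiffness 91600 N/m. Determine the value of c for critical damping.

1380 N·s/m

Series springs: 1/k_eq = 3/91600, so k_eq = 91600/3 = 30530 N/m.
c_c = 2√(k_eq·m) = 2√(30530 × 15.7) = 2 × 692.4 = 1385 N·s/m.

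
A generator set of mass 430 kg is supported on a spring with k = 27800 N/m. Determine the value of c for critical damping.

c_c = 2√(k·m) = 2√(27800 × 430) = 2 × 3457 = 6915 N·s/m.

6910 N·s/m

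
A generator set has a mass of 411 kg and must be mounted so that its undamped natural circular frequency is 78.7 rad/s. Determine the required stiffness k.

2550000 N/m

k = m·ω_n² = 411 × 78.70² = 411 × 6194 = 2546000 N/m.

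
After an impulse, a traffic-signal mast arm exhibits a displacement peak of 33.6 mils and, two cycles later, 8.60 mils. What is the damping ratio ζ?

0.108

Logarithmic decrement δ = (1/n)·ln(x₀/x_n) = (1/2)·ln(33.6/8.60) = (1/2)·ln(3.907) = 0.6814.
ζ = δ/√(4π² + δ²) = 0.6814/√(39.48 + 0.464) = 0.6814/6.320 = 0.1078.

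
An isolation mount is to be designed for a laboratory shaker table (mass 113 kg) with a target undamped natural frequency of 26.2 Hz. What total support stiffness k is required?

3060000 N/m

ω_n = 2πf_n = 2π × 26.2 = 164.6 rad/s.
k = m·ω_n² = 113 × 164.6² = 113 × 27100 = 3062000 N/m.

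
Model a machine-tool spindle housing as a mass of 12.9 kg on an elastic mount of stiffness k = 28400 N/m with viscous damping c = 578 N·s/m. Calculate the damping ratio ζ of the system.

ω_n = √(k/m) = √(28400/12.9) = 46.92 rad/s.
Critical damping c_c = 2√(k·m) = 2√(28400 × 12.9) = 1211 N·s/m, so ζ = c/c_c = 578/1211 = 0.4775.

0.477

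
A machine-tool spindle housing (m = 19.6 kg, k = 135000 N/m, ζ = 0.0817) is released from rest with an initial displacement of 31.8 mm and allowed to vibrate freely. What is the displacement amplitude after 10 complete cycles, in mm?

0.184 mm

Logarithmic decrement δ = 2πζ/√(1 − ζ²) = 2π × 0.08170/√(1 − 0.00667) = 0.5151.
After n cycles, x_n/x₀ = e^(−nδ), so x_10 = 31.8 × e^(−10 × 0.5151) = 31.8 × 0.005796 = 0.1843 mm.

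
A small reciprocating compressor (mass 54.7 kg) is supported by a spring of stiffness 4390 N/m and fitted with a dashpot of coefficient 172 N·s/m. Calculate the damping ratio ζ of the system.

0.175

ω_n = √(k/m) = √(4390/54.7) = 8.959 rad/s.
Critical damping c_c = 2√(k·m) = 2√(4390 × 54.7) = 980.1 N·s/m, so ζ = c/c_c = 172/980.1 = 0.1755.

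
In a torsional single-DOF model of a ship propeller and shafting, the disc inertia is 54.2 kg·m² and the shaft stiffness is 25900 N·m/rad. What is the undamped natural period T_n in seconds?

ω_n = √(k_t/J) = √(25900/54.2) = √477.9 = 21.86 rad/s.
T_n = 2π/ω_n = 6.283/21.86 = 0.2874 s.

0.287 s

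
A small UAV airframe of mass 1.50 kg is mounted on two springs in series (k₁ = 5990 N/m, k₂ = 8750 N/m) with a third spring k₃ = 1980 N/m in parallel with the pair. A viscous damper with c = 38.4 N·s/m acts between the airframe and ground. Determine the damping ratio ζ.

Series pair: k_s = k₁k₂/(k₁+k₂) = (5990)(8750)/(5990 + 8750) = 3556 N/m. In parallel with k₃: k_eq = 3556 + 1980 = 5536 N/m.
ω_n = √(k_eq/m) = √(5536/1.50) = 60.75 rad/s.
Critical damping c_c = 2√(k_eq·m) = 2√(5536 × 1.50) = 182.2 N·s/m, so ζ = c/c_c = 38.4/182.2 = 0.2107.

0.211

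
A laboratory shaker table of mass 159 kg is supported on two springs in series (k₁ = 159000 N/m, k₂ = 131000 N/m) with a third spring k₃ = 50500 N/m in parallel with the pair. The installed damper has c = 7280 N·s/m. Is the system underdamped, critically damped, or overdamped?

Series pair: k_s = k₁k₂/(k₁+k₂) = (159000)(131000)/(159000 + 131000) = 71820 N/m. In parallel with k₃: k_eq = 71820 + 50500 = 122300 N/m.
c_c = 2√(k_eq·m) = 8820 N·s/m; ζ = c/c_c = 7280/8820 = 0.825.
Since ζ < 1 the system is underdamped.

underdamped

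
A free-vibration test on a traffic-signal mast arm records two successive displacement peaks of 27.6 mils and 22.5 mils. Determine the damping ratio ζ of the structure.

0.0325

Logarithmic decrement δ = (1/n)·ln(x₀/x_n) = (1/1)·ln(27.6/22.5) = (1/1)·ln(1.227) = 0.2043.
ζ = δ/√(4π² + δ²) = 0.2043/√(39.48 + 0.0417) = 0.2043/6.287 = 0.03250.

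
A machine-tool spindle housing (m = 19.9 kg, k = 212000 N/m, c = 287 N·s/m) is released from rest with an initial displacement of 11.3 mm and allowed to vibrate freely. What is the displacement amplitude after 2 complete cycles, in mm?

ζ = c/(2√(km)) = 287/(2√(212000 × 19.9)) = 287/4108 = 0.06986.
Logarithmic decrement δ = 2πζ/√(1 − ζ²) = 2π × 0.06986/√(1 − 0.00488) = 0.4400.
After n cycles, x_n/x₀ = e^(−nδ), so x_2 = 11.3 × e^(−2 × 0.4400) = 11.3 × 0.4147 = 4.687 mm.

4.69 mm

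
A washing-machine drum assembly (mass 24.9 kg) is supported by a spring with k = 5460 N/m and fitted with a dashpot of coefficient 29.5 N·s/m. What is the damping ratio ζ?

0.0400

ω_n = √(k/m) = √(5460/24.9) = 14.81 rad/s.
Critical damping c_c = 2√(k·m) = 2√(5460 × 24.9) = 737.4 N·s/m, so ζ = c/c_c = 29.5/737.4 = 0.04000.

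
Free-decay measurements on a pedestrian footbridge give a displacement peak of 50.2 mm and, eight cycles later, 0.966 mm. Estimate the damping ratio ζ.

0.0784

Logarithmic decrement δ = (1/n)·ln(x₀/x_n) = (1/8)·ln(50.2/0.966) = (1/8)·ln(51.97) = 0.4938.
ζ = δ/√(4π² + δ²) = 0.4938/√(39.48 + 0.244) = 0.4938/6.303 = 0.07835.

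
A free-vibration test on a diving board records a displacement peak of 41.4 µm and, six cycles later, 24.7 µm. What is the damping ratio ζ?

0.0137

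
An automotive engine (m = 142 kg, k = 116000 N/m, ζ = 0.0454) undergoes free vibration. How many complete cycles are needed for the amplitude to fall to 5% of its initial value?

11 cycles

Logarithmic decrement δ = 2πζ/√(1 − ζ²) = 2π × 0.04540/√(1 − 0.00206) = 0.2856.
x_n/x₀ = e^(−nδ) ≤ 0.05; take ln: n ≥ ln(1/0.05)/δ = 2.996/0.2856 = 10.49.
So 11 complete cycles are required.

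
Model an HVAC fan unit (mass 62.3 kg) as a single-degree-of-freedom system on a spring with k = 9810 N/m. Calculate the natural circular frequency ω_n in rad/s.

ω_n = √(k/m) = √(9810/62.3) = √157.5 = 12.55 rad/s.

12.5 rad/s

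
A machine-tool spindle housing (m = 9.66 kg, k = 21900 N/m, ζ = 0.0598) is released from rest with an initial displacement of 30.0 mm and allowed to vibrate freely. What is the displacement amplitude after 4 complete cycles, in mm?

Logarithmic decrement δ = 2πζ/√(1 − ζ²) = 2π × 0.05980/√(1 − 0.00358) = 0.3764.
After n cycles, x_n/x₀ = e^(−nδ), so x_4 = 30.0 × e^(−4 × 0.3764) = 30.0 × 0.2219 = 6.656 mm.

6.66 mm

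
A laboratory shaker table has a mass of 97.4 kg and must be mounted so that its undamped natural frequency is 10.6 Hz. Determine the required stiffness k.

ω_n = 2πf_n = 2π × 10.6 = 66.60 rad/s.
k = m·ω_n² = 97.4 × 66.60² = 97.4 × 4436 = 432000 N/m.

432000 N/m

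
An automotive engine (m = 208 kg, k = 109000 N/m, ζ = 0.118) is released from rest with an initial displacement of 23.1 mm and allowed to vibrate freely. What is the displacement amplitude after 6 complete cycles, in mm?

0.262 mm

Logarithmic decrement δ = 2πζ/√(1 − ζ²) = 2π × 0.1180/√(1 − 0.0139) = 0.7466.
After n cycles, x_n/x₀ = e^(−nδ), so x_6 = 23.1 × e^(−6 × 0.7466) = 23.1 × 0.01134 = 0.2619 mm.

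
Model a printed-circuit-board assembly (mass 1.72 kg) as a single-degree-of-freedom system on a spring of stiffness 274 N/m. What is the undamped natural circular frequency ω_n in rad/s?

12.6 rad/s

ω_n = √(k/m) = √(274.0/1.72) = √159.3 = 12.62 rad/s.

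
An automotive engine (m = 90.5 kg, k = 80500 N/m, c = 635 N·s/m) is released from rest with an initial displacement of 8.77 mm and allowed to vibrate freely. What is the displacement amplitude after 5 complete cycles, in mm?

0.212 mm

ζ = c/(2√(km)) = 635/(2√(80500 × 90.5)) = 635/5398 = 0.1176.
Logarithmic decrement δ = 2πζ/√(1 − ζ²) = 2π × 0.1176/√(1 − 0.0138) = 0.7443.
After n cycles, x_n/x₀ = e^(−nδ), so x_5 = 8.77 × e^(−5 × 0.7443) = 8.77 × 0.02420 = 0.2123 mm.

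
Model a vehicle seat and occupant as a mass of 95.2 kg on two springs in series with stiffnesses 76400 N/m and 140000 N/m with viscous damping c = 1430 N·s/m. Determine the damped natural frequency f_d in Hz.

3.42 Hz

Series springs: 1/k_eq = 1/76400 + 1/140000 = 2.023×10^-5, so k_eq = 49430 N/m.
ω_n = √(k_eq/m) = √(49430/95.2) = 22.79 rad/s.
Critical damping c_c = 2√(k_eq·m) = 2√(49430 × 95.2) = 4338 N·s/m, so ζ = c/c_c = 1430/4338 = 0.3296.
ω_d = ω_n√(1 − ζ²) = 22.79 × √(1 − 0.109) = 21.51 rad/s.
f_d = ω_d/(2π) = 3.424 Hz.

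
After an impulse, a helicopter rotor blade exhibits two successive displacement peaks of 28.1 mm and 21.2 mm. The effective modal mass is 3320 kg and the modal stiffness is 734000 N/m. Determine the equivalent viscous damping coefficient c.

Logarithmic decrement δ = (1/n)·ln(x₀/x_n) = (1/1)·ln(28.1/21.2) = (1/1)·ln(1.325) = 0.2818.
ζ = δ/√(4π² + δ²) = 0.2818/√(39.48 + 0.0794) = 0.2818/6.290 = 0.04480.
c = ζ · 2√(km) = 0.04480 × 2√(734000 × 3320) = 0.04480 × 98730 = 4423 N·s/m.

4420 N·s/m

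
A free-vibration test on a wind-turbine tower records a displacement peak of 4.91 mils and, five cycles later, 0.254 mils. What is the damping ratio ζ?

0.0939

Logarithmic decrement δ = (1/n)·ln(x₀/x_n) = (1/5)·ln(4.91/0.254) = (1/5)·ln(19.33) = 0.5923.
ζ = δ/√(4π² + δ²) = 0.5923/√(39.48 + 0.351) = 0.5923/6.311 = 0.09386.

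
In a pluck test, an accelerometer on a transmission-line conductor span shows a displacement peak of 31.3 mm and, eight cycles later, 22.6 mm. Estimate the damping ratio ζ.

Logarithmic decrement δ = (1/n)·ln(x₀/x_n) = (1/8)·ln(31.3/22.6) = (1/8)·ln(1.385) = 0.04071.
ζ = δ/√(4π² + δ²) = 0.04071/√(39.48 + 0.00166) = 0.04071/6.283 = 0.006479.

0.00648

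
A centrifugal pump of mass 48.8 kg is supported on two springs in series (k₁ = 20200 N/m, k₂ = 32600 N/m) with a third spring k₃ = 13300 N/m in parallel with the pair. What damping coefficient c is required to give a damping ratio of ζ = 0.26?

Series pair: k_s = k₁k₂/(k₁+k₂) = (20200)(32600)/(20200 + 32600) = 12470 N/m. In parallel with k₃: k_eq = 12470 + 13300 = 25770 N/m.
c_c = 2√(k_eq·m) = 2√(25770 × 48.8) = 2243 N·s/m.
c = ζ·c_c = 0.26 × 2243 = 583.2 N·s/m.

583 N·s/m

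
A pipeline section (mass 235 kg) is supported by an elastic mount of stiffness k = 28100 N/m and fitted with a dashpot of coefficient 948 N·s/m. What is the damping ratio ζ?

0.184

ω_n = √(k/m) = √(28100/235) = 10.94 rad/s.
Critical damping c_c = 2√(k·m) = 2√(28100 × 235) = 5139 N·s/m, so ζ = c/c_c = 948/5139 = 0.1845.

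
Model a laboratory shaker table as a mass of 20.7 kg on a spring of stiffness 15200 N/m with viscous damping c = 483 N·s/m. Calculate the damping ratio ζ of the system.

0.431

ω_n = √(k/m) = √(15200/20.7) = 27.10 rad/s.
Critical damping c_c = 2√(k·m) = 2√(15200 × 20.7) = 1122 N·s/m, so ζ = c/c_c = 483/1122 = 0.4305.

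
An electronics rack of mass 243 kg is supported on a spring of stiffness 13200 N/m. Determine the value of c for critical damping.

3580 N·s/m

c_c = 2√(k·m) = 2√(13200 × 243) = 2 × 1791 = 3582 N·s/m.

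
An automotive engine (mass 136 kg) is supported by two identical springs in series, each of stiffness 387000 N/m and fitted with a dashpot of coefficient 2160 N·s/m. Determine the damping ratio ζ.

Series springs: 1/k_eq = 2/387000, so k_eq = 387000/2 = 193500 N/m.
ω_n = √(k_eq/m) = √(193500/136) = 37.72 rad/s.
Critical damping c_c = 2√(k_eq·m) = 2√(193500 × 136) = 10260 N·s/m, so ζ = c/c_c = 2160/10260 = 0.2105.

0.211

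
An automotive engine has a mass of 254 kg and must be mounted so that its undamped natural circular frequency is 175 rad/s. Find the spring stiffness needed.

7780000 N/m

k = m·ω_n² = 254 × 175.0² = 254 × 30620 = 7779000 N/m.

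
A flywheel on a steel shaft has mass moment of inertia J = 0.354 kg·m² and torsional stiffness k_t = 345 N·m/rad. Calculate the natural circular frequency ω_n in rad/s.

31.2 rad/s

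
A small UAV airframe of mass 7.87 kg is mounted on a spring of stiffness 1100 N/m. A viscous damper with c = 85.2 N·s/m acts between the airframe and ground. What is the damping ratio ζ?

ω_n = √(k/m) = √(1100/7.87) = 11.82 rad/s.
Critical damping c_c = 2√(k·m) = 2√(1100 × 7.87) = 186.1 N·s/m, so ζ = c/c_c = 85.2/186.1 = 0.4579.

0.458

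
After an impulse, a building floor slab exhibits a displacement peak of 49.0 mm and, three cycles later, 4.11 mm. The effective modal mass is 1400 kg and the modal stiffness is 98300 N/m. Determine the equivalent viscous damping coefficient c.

Logarithmic decrement δ = (1/n)·ln(x₀/x_n) = (1/3)·ln(49.0/4.11) = (1/3)·ln(11.92) = 0.8261.
ζ = δ/√(4π² + δ²) = 0.8261/√(39.48 + 0.682) = 0.8261/6.337 = 0.1304.
c = ζ · 2√(km) = 0.1304 × 2√(98300 × 1400) = 0.1304 × 23460 = 3059 N·s/m.

3060 N·s/m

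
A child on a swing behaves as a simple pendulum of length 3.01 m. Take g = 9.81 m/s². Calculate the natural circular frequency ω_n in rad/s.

1.81 rad/s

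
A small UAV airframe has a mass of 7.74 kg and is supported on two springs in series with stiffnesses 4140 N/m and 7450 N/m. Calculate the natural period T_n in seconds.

Series springs: 1/k_eq = 1/4140 + 1/7450 = 0.0003758, so k_eq = 2661 N/m.
ω_n = √(k_eq/m) = √(2661/7.74) = √343.8 = 18.54 rad/s.
T_n = 2π/ω_n = 6.283/18.54 = 0.3389 s.

0.339 s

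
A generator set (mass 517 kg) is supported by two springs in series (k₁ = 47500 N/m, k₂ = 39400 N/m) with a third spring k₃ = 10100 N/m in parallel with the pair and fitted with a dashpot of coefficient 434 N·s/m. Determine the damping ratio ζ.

0.0537

Series pair: k_s = k₁k₂/(k₁+k₂) = (47500)(39400)/(47500 + 39400) = 21540 N/m. In parallel with k₃: k_eq = 21540 + 10100 = 31640 N/m.
ω_n = √(k_eq/m) = √(31640/517) = 7.823 rad/s.
Critical damping c_c = 2√(k_eq·m) = 2√(31640 × 517) = 8088 N·s/m, so ζ = c/c_c = 434/8088 = 0.05366.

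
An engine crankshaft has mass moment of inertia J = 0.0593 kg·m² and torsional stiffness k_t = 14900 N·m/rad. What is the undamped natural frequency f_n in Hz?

ω_n = √(k_t/J) = √(14900/0.0593) = √251300 = 501.3 rad/s.
f_n = ω_n/(2π) = 501.3/6.283 = 79.78 Hz.

79.8 Hz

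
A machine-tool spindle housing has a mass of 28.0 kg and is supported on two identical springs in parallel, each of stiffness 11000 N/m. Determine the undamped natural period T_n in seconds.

0.224 s

Parallel springs add: k_eq = 2 × 11000 = 22000 N/m.
ω_n = √(k_eq/m) = √(22000/28.0) = √785.7 = 28.03 rad/s.
T_n = 2π/ω_n = 6.283/28.03 = 0.2242 s.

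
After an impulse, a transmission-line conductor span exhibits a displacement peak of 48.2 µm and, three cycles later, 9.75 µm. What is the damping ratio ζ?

0.0845

Logarithmic decrement δ = (1/n)·ln(x₀/x_n) = (1/3)·ln(48.2/9.75) = (1/3)·ln(4.944) = 0.5327.
ζ = δ/√(4π² + δ²) = 0.5327/√(39.48 + 0.284) = 0.5327/6.306 = 0.08448.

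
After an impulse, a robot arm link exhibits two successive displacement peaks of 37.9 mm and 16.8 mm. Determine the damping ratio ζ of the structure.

0.128

Logarithmic decrement δ = (1/n)·ln(x₀/x_n) = (1/1)·ln(37.9/16.8) = (1/1)·ln(2.256) = 0.8136.
ζ = δ/√(4π² + δ²) = 0.8136/√(39.48 + 0.662) = 0.8136/6.336 = 0.1284.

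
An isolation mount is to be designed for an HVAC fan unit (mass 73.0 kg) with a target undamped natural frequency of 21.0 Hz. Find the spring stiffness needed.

1270000 N/m

ω_n = 2πf_n = 2π × 21.0 = 131.9 rad/s.
k = m·ω_n² = 73.0 × 131.9² = 73.0 × 17410 = 1271000 N/m.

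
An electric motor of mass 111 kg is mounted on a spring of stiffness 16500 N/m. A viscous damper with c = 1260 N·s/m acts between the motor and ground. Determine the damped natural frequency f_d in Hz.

1.72 Hz

ω_n = √(k/m) = √(16500/111) = 12.19 rad/s.
Critical damping c_c = 2√(k·m) = 2√(16500 × 111) = 2707 N·s/m, so ζ = c/c_c = 1260/2707 = 0.4655.
ω_d = ω_n√(1 − ζ²) = 12.19 × √(1 − 0.217) = 10.79 rad/s.
f_d = ω_d/(2π) = 1.717 Hz.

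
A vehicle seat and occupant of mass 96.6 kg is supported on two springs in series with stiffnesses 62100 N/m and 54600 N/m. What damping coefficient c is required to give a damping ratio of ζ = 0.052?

Series springs: 1/k_eq = 1/62100 + 1/54600 = 3.442×10^-5, so k_eq = 29050 N/m.
c_c = 2√(k_eq·m) = 2√(29050 × 96.6) = 3351 N·s/m.
c = ζ·c_c = 0.052 × 3351 = 174.2 N·s/m.

174 N·s/m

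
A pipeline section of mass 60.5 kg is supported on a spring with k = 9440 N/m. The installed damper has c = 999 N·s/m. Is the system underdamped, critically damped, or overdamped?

c_c = 2√(k·m) = 1511 N·s/m; ζ = c/c_c = 999/1511 = 0.661.
Since ζ < 1 the system is underdamped.

underdamped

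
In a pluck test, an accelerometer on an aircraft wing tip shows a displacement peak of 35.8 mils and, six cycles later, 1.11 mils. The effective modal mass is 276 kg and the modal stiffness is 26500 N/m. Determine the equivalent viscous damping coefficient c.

496 N·s/m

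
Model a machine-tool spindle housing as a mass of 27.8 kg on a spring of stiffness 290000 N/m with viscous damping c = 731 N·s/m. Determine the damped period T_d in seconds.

0.0620 s

ω_n = √(k/m) = √(290000/27.8) = 102.1 rad/s.
Critical damping c_c = 2√(k·m) = 2√(290000 × 27.8) = 5679 N·s/m, so ζ = c/c_c = 731/5679 = 0.1287.
ω_d = ω_n√(1 − ζ²) = 102.1 × √(1 − 0.0166) = 101.3 rad/s.
T_d = 2π/ω_d = 0.06203 s.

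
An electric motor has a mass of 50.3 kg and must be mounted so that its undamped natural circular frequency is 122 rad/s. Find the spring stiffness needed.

749000 N/m

k = m·ω_n² = 50.3 × 122.0² = 50.3 × 14880 = 748700 N/m.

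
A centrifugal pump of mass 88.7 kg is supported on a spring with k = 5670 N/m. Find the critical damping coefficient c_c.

c_c = 2√(k·m) = 2√(5670 × 88.7) = 2 × 709.2 = 1418 N·s/m.

1420 N·s/m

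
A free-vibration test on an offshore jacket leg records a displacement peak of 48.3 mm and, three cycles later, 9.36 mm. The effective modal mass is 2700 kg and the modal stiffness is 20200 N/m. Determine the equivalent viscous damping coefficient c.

1280 N·s/m

Logarithmic decrement δ = (1/n)·ln(x₀/x_n) = (1/3)·ln(48.3/9.36) = (1/3)·ln(5.160) = 0.5470.
ζ = δ/√(4π² + δ²) = 0.5470/√(39.48 + 0.299) = 0.5470/6.307 = 0.08673.
c = ζ · 2√(km) = 0.08673 × 2√(20200 × 2700) = 0.08673 × 14770 = 1281 N·s/m.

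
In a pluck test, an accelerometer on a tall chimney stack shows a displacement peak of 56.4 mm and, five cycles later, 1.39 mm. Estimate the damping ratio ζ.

0.117

Logarithmic decrement δ = (1/n)·ln(x₀/x_n) = (1/5)·ln(56.4/1.39) = (1/5)·ln(40.58) = 0.7406.
ζ = δ/√(4π² + δ²) = 0.7406/√(39.48 + 0.549) = 0.7406/6.327 = 0.1171.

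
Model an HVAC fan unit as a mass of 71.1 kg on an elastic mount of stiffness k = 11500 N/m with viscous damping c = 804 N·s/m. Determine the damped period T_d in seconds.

0.552 s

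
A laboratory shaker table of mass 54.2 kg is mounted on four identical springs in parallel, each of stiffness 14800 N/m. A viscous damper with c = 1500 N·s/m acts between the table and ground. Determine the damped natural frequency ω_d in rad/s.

30.0 rad/s

Parallel springs add: k_eq = 4 × 14800 = 59200 N/m.
ω_n = √(k_eq/m) = √(59200/54.2) = 33.05 rad/s.
Critical damping c_c = 2√(k_eq·m) = 2√(59200 × 54.2) = 3583 N·s/m, so ζ = c/c_c = 1500/3583 = 0.4187.
ω_d = ω_n√(1 − ζ²) = 33.05 × √(1 − 0.175) = 30.01 rad/s.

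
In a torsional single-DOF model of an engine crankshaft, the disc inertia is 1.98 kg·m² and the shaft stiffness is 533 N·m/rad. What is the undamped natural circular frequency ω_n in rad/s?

16.4 rad/s

ω_n = √(k_t/J) = √(533/1.98) = √269.2 = 16.41 rad/s.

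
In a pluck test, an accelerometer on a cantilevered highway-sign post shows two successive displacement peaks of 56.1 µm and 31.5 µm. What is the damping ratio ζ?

0.0915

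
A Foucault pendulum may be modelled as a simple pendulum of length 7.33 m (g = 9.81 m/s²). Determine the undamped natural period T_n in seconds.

For a simple pendulum ω_n = √(g/L) = √(9.81/7.33) = √1.338 = 1.157 rad/s.
T_n = 2π/ω_n = 6.283/1.157 = 5.431 s.

5.43 s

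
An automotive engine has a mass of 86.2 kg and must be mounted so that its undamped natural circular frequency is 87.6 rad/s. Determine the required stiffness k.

661000 N/m

k = m·ω_n² = 86.2 × 87.60² = 86.2 × 7674 = 661500 N/m.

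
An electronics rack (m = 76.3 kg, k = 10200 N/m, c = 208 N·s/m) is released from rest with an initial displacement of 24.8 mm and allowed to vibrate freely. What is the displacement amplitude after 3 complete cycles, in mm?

2.65 mm

ζ = c/(2√(km)) = 208/(2√(10200 × 76.3)) = 208/1764 = 0.1179.
Logarithmic decrement δ = 2πζ/√(1 − ζ²) = 2π × 0.1179/√(1 − 0.0139) = 0.7459.
After n cycles, x_n/x₀ = e^(−nδ), so x_3 = 24.8 × e^(−3 × 0.7459) = 24.8 × 0.1067 = 2.646 mm.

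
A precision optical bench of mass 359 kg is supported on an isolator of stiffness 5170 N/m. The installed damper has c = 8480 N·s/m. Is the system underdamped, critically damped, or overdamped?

c_c = 2√(k·m) = 2725 N·s/m; ζ = c/c_c = 8480/2725 = 3.11.
Since ζ > 1 the system is overdamped.

overdamped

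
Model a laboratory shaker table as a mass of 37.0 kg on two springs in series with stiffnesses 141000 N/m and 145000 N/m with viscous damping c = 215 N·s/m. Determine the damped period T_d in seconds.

0.143 s

Series springs: 1/k_eq = 1/141000 + 1/145000 = 1.399×10^-5, so k_eq = 71490 N/m.
ω_n = √(k_eq/m) = √(71490/37.0) = 43.96 rad/s.
Critical damping c_c = 2√(k_eq·m) = 2√(71490 × 37.0) = 3253 N·s/m, so ζ = c/c_c = 215/3253 = 0.06610.
ω_d = ω_n√(1 − ζ²) = 43.96 × √(1 − 0.00437) = 43.86 rad/s.
T_d = 2π/ω_d = 0.1433 s.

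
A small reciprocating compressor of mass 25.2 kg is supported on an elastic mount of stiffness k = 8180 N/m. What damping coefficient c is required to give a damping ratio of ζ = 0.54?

490 N·s/m

c_c = 2√(k·m) = 2√(8180 × 25.2) = 908.0 N·s/m.
c = ζ·c_c = 0.54 × 908.0 = 490.3 N·s/m.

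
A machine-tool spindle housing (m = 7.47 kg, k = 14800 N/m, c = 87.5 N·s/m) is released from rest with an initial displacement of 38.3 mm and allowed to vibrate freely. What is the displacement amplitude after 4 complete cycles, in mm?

ζ = c/(2√(km)) = 87.5/(2√(14800 × 7.47)) = 87.5/665.0 = 0.1316.
Logarithmic decrement δ = 2πζ/√(1 − ζ²) = 2π × 0.1316/√(1 − 0.0173) = 0.8340.
After n cycles, x_n/x₀ = e^(−nδ), so x_4 = 38.3 × e^(−4 × 0.8340) = 38.3 × 0.03558 = 1.363 mm.

1.36 mm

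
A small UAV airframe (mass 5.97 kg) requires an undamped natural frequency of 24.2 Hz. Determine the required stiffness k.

138000 N/m

ω_n = 2πf_n = 2π × 24.2 = 152.1 rad/s.
k = m·ω_n² = 5.97 × 152.1² = 5.97 × 23120 = 138000 N/m.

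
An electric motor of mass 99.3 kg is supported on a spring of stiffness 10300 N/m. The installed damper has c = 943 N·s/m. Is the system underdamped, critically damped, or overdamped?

c_c = 2√(k·m) = 2023 N·s/m; ζ = c/c_c = 943/2023 = 0.466.
Since ζ < 1 the system is underdamped.

underdamped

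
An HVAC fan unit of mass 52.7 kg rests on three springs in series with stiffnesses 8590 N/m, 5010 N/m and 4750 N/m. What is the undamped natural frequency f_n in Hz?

0.955 Hz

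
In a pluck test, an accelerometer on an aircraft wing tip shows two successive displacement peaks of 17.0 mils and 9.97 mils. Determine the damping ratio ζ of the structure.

Logarithmic decrement δ = (1/n)·ln(x₀/x_n) = (1/1)·ln(17.0/9.97) = (1/1)·ln(1.705) = 0.5336.
ζ = δ/√(4π² + δ²) = 0.5336/√(39.48 + 0.285) = 0.5336/6.306 = 0.08463.

0.0846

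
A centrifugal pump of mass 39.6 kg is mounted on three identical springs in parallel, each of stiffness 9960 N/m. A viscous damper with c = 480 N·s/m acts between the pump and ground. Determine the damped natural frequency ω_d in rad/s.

26.8 rad/s

Parallel springs add: k_eq = 3 × 9960 = 29880 N/m.
ω_n = √(k_eq/m) = √(29880/39.6) = 27.47 rad/s.
Critical damping c_c = 2√(k_eq·m) = 2√(29880 × 39.6) = 2176 N·s/m, so ζ = c/c_c = 480/2176 = 0.2206.
ω_d = ω_n√(1 − ζ²) = 27.47 × √(1 − 0.0487) = 26.79 rad/s.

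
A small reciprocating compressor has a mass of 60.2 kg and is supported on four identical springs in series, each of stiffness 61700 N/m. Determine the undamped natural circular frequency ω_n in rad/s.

16.0 rad/s

Series springs: 1/k_eq = 4/61700, so k_eq = 61700/4 = 15420 N/m.
ω_n = √(k_eq/m) = √(15420/60.2) = √256.2 = 16.01 rad/s.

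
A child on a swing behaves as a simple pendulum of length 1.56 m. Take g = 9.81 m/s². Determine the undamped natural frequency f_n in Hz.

0.399 Hz

For a simple pendulum ω_n = √(g/L) = √(9.81/1.56) = √6.288 = 2.508 rad/s.
f_n = ω_n/(2π) = 2.508/6.283 = 0.3991 Hz.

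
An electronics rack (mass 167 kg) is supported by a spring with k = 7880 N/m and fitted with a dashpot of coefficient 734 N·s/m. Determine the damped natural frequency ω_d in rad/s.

ω_n = √(k/m) = √(7880/167) = 6.869 rad/s.
Critical damping c_c = 2√(k·m) = 2√(7880 × 167) = 2294 N·s/m, so ζ = c/c_c = 734/2294 = 0.3199.
ω_d = ω_n√(1 − ζ²) = 6.869 × √(1 − 0.102) = 6.508 rad/s.

6.51 rad/s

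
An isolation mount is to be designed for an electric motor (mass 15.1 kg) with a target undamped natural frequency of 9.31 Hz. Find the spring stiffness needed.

51700 N/m

ω_n = 2πf_n = 2π × 9.31 = 58.50 rad/s.
k = m·ω_n² = 15.1 × 58.50² = 15.1 × 3422 = 51670 N/m.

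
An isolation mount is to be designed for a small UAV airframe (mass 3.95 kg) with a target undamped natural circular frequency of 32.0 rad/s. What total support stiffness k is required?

4040 N/m

k = m·ω_n² = 3.95 × 32.00² = 3.95 × 1024 = 4045 N/m.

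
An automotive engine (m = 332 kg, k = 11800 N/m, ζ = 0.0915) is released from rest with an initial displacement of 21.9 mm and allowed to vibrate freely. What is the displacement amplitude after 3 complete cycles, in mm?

3.87 mm

Logarithmic decrement δ = 2πζ/√(1 − ζ²) = 2π × 0.09150/√(1 − 0.00837) = 0.5773.
After n cycles, x_n/x₀ = e^(−nδ), so x_3 = 21.9 × e^(−3 × 0.5773) = 21.9 × 0.1769 = 3.875 mm.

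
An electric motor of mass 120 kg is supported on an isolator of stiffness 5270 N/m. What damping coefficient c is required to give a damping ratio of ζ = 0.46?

732 N·s/m

c_c = 2√(k·m) = 2√(5270 × 120) = 1590 N·s/m.
c = ζ·c_c = 0.46 × 1590 = 731.6 N·s/m.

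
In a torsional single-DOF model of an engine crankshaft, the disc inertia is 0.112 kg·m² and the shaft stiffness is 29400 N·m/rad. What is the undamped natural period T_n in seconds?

ω_n = √(k_t/J) = √(29400/0.112) = √262500 = 512.3 rad/s.
T_n = 2π/ω_n = 6.283/512.3 = 0.01226 s.

0.0123 s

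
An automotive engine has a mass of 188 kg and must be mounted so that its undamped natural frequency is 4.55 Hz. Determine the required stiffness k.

154000 N/m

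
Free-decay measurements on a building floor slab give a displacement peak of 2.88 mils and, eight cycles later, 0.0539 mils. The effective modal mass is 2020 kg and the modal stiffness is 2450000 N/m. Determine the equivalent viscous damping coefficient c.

Logarithmic decrement δ = (1/n)·ln(x₀/x_n) = (1/8)·ln(2.88/0.0539) = (1/8)·ln(53.43) = 0.4973.
ζ = δ/√(4π² + δ²) = 0.4973/√(39.48 + 0.247) = 0.4973/6.303 = 0.07890.
c = ζ · 2√(km) = 0.07890 × 2√(2450000 × 2020) = 0.07890 × 140700 = 11100 N·s/m.

11100 N·s/m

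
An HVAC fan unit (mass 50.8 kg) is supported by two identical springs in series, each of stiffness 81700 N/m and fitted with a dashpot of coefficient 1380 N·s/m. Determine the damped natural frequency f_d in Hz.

Series springs: 1/k_eq = 2/81700, so k_eq = 81700/2 = 40850 N/m.
ω_n = √(k_eq/m) = √(40850/50.8) = 28.36 rad/s.
Critical damping c_c = 2√(k_eq·m) = 2√(40850 × 50.8) = 2881 N·s/m, so ζ = c/c_c = 1380/2881 = 0.4790.
ω_d = ω_n√(1 − ζ²) = 28.36 × √(1 − 0.229) = 24.89 rad/s.
f_d = ω_d/(2π) = 3.962 Hz.

3.96 Hz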